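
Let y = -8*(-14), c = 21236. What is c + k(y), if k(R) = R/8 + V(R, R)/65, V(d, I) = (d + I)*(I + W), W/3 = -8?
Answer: 1400962/65 ≈ 21553.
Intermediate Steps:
y = 112
W = -24 (W = 3*(-8) = -24)
V(d, I) = (-24 + I)*(I + d) (V(d, I) = (d + I)*(I - 24) = (I + d)*(-24 + I) = (-24 + I)*(I + d))
k(R) = -319*R/520 + 2*R**2/65 (k(R) = R/8 + (R**2 - 24*R - 24*R + R*R)/65 = R*(1/8) + (R**2 - 24*R - 24*R + R**2)*(1/65) = R/8 + (-48*R + 2*R**2)*(1/65) = R/8 + (-48*R/65 + 2*R**2/65) = -319*R/520 + 2*R**2/65)
c + k(y) = 21236 + (1/520)*112*(-319 + 16*112) = 21236 + (1/520)*112*(-319 + 1792) = 21236 + (1/520)*112*1473 = 21236 + 20622/65 = 1400962/65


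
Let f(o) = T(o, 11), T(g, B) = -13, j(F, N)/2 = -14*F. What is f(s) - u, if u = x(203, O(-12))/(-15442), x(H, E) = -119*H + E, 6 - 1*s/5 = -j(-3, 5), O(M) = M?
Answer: -224915/15442 ≈ -14.565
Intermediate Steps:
j(F, N) = -28*F (j(F, N) = 2*(-14*F) = -28*F)
s = 450 (s = 30 - (-5)*(-28*(-3)) = 30 - (-5)*84 = 30 - 5*(-84) = 30 + 420 = 450)
f(o) = -13
x(H, E) = E - 119*H
u = 24169/15442 (u = (-12 - 119*203)/(-15442) = (-12 - 24157)*(-1/15442) = -24169*(-1/15442) = 24169/15442 ≈ 1.5651)
f(s) - u = -13 - 1*24169/15442 = -13 - 24169/15442 = -224915/15442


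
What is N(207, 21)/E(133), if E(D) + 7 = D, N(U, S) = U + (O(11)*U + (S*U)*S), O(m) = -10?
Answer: 4968/7 ≈ 709.71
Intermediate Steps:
N(U, S) = -9*U + U*S**2 (N(U, S) = U + (-10*U + (S*U)*S) = U + (-10*U + U*S**2) = -9*U + U*S**2)
E(D) = -7 + D
N(207, 21)/E(133) = (207*(-9 + 21**2))/(-7 + 133) = (207*(-9 + 441))/126 = (207*432)*(1/126) = 89424*(1/126) = 4968/7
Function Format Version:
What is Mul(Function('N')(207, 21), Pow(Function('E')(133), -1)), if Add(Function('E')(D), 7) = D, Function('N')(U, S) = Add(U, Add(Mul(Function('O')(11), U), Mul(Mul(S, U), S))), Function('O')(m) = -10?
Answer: Rational(4968, 7) ≈ 709.71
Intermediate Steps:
Function('N')(U, S) = Add(Mul(-9, U), Mul(U, Pow(S, 2))) (Function('N')(U, S) = Add(U, Add(Mul(-10, U), Mul(Mul(S, U), S))) = Add(U, Add(Mul(-10, U), Mul(U, Pow(S, 2)))) = Add(Mul(-9, U), Mul(U, Pow(S, 2))))
Function('E')(D) = Add(-7, D)
Mul(Function('N')(207, 21), Pow(Function('E')(133), -1)) = Mul(Mul(207, Add(-9, Pow(21, 2))), Pow(Add(-7, 133), -1)) = Mul(Mul(207, Add(-9, 441)), Pow(126, -1)) = Mul(Mul(207, 432), Rational(1, 126)) = Mul(89424, Rational(1, 126)) = Rational(4968, 7)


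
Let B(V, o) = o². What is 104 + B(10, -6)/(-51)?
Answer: 1756/17 ≈ 103.29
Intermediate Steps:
104 + B(10, -6)/(-51) = 104 + (-6)²/(-51) = 104 - 1/51*36 = 104 - 12/17 = 1756/17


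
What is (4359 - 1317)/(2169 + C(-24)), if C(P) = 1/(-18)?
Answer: 54756/39041 ≈ 1.4025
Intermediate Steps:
C(P) = -1/18
(4359 - 1317)/(2169 + C(-24)) = (4359 - 1317)/(2169 - 1/18) = 3042/(39041/18) = 3042*(18/39041) = 54756/39041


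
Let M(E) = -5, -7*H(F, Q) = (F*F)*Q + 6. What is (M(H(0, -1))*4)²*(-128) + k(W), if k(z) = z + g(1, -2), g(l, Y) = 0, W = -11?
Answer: -51211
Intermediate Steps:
H(F, Q) = -6/7 - Q*F²/7 (H(F, Q) = -((F*F)*Q + 6)/7 = -(F²*Q + 6)/7 = -(Q*F² + 6)/7 = -(6 + Q*F²)/7 = -6/7 - Q*F²/7)
k(z) = z (k(z) = z + 0 = z)
(M(H(0, -1))*4)²*(-128) + k(W) = (-5*4)²*(-128) - 11 = (-20)²*(-128) - 11 = 400*(-128) - 11 = -51200 - 11 = -51211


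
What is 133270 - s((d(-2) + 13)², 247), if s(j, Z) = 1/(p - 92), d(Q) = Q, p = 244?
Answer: 20257039/152 ≈ 1.3327e+5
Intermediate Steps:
s(j, Z) = 1/152 (s(j, Z) = 1/(244 - 92) = 1/152)
133270 - s((d(-2) + 13)², 247) = 133270 - 1*1/152 = 133270 - 1/152 = 20257039/152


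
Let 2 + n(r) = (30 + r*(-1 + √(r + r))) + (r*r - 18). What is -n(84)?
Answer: -6982 - 168*√42 ≈ -8070.8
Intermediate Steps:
n(r) = 10 + r² + r*(-1 + √2*√r) (n(r) = -2 + ((30 + r*(-1 + √(r + r))) + (r*r - 18)) = -2 + ((30 + r*(-1 + √(2*r))) + (r² - 18)) = -2 + ((30 + r*(-1 + √2*√r)) + (-18 + r²)) = -2 + (12 + r² + r*(-1 + √2*√r)) = 10 + r² + r*(-1 + √2*√r))
-n(84) = -(10 + 84² - 1*84 + √2*84^(3/2)) = -(10 + 7056 - 84 + √2*(168*√21)) = -(10 + 7056 - 84 + 168*√42) = -(6982 + 168*√42) = -6982 - 168*√42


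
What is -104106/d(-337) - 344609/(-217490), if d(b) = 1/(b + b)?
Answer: 15260717740169/217490 ≈ 7.0167e+7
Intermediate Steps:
d(b) = 1/(2*b)
-104106/d(-337) - 344609/(-217490) = -104106/((1/2)/(-337)) - 344609/(-217490) = -104106/((1/2)*(-1/337)) - 344609*(-1/217490) = -104106/(-1/674) + 344609/217490 = -104106*(-674) + 344609/217490 = 70167444 + 344609/217490 = 15260717740169/217490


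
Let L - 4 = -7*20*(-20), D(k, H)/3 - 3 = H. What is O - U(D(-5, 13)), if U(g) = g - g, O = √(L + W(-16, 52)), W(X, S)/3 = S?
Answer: 4*√185 ≈ 54.406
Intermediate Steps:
W(X, S) = 3*S
D(k, H) = 9 + 3*H
L = 2804 (L = 4 - 7*20*(-20) = 4 - 140*(-20) = 4 + 2800 = 2804)
O = 4*√185 (O = √(2804 + 3*52) = √(2804 + 156) = √2960 = 4*√185 ≈ 54.406)
U(g) = 0
O - U(D(-5, 13)) = 4*√185 - 1*0 = 4*√185 + 0 = 4*√185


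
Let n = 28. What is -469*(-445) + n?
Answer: 208733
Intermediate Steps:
-469*(-445) + n = -469*(-445) + 28 = 208705 + 28 = 208733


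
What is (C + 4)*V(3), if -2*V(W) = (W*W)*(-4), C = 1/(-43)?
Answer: 3078/43 ≈ 71.581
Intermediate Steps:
C = -1/43 ≈ -0.023256
V(W) = 2*W² (V(W) = -W*W*(-4)/2 = -W²*(-4)/2 = -(-2)*W² = 2*W²)
(C + 4)*V(3) = (-1/43 + 4)*(2*3²) = 171*(2*9)/43 = (171/43)*18 = 3078/43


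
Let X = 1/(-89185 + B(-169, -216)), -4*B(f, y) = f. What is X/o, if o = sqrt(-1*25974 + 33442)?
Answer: -2*sqrt(1867)/665718057 ≈ -1.2981e-7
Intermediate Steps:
B(f, y) = -f/4
o = 2*sqrt(1867) (o = sqrt(-25974 + 33442) = sqrt(7468) = 2*sqrt(1867) ≈ 86.418)
X = -4/356571 (X = 1/(-89185 - 1/4*(-169)) = 1/(-89185 + 169/4) = 1/(-356571/4) = -4/356571 ≈ -1.1218e-5)
X/o = -4*sqrt(1867)/3734/356571 = -2*sqrt(1867)/665718057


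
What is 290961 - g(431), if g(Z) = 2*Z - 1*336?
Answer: 290435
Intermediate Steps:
g(Z) = -336 + 2*Z (g(Z) = 2*Z - 336 = -336 + 2*Z)
290961 - g(431) = 290961 - (-336 + 2*431) = 290961 - (-336 + 862) = 290961 - 1*526 = 290961 - 526 = 290435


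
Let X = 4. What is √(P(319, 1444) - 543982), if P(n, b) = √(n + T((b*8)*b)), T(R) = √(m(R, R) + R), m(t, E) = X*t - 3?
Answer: √(-543982 + √(319 + √83405437)) ≈ 737.49*I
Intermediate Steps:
m(t, E) = -3 + 4*t (m(t, E) = 4*t - 3 = -3 + 4*t)
T(R) = √(-3 + 5*R) (T(R) = √((-3 + 4*R) + R) = √(-3 + 5*R))
P(n, b) = √(n + √(-3 + 40*b²)) (P(n, b) = √(n + √(-3 + 5*((b*8)*b))) = √(n + √(-3 + 5*((8*b)*b))) = √(n + √(-3 + 5*(8*b²))) = √(n + √(-3 + 40*b²)))
√(P(319, 1444) - 543982) = √(√(319 + √(-3 + 40*1444²)) - 543982) = √(√(319 + √(-3 + 40*2085136)) - 543982) = √(√(319 + √(-3 + 83405440)) - 543982) = √(√(319 + √83405437) - 543982) = √(-543982 + √(319 + √83405437))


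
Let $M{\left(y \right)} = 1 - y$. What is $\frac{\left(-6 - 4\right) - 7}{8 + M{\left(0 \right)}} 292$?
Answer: $- \frac{4964}{9} \approx -551.56$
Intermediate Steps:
$\frac{\left(-6 - 4\right) - 7}{8 + M{\left(0 \right)}} 292 = \frac{\left(-6 - 4\right) - 7}{8 + \left(1 - 0\right)} 292 = \frac{\left(-6 - 4\right) - 7}{8 + \left(1 + 0\right)} 292 = \frac{-10 - 7}{8 + 1} \cdot 292 = - \frac{17}{9} \cdot 292 = \left(-17\right) \frac{1}{9} \cdot 292 = \left(- \frac{17}{9}\right) 292 = - \frac{4964}{9}$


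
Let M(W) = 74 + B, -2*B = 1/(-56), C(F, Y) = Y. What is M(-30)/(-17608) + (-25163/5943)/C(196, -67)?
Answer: 6617618477/112178736768 ≈ 0.058992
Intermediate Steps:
B = 1/112 (B = -½/(-56) = -½*(-1/56) = 1/112 ≈ 0.0089286)
M(W) = 8289/112 (M(W) = 74 + 1/112 = 8289/112)
M(-30)/(-17608) + (-25163/5943)/C(196, -67) = (8289/112)/(-17608) - 25163/5943/(-67) = (8289/112)*(-1/17608) - 25163*1/5943*(-1/67) = -8289/1972096 - 25163/5943*(-1/67) = -8289/1972096 + 25163/398181 = 6617618477/112178736768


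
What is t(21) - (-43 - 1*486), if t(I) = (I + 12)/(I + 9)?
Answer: 5301/10 ≈ 530.10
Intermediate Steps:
t(I) = (12 + I)/(9 + I)
t(21) - (-43 - 1*486) = (12 + 21)/(9 + 21) - (-43 - 1*486) = 33/30 - (-43 - 486) = (1/30)*33 - 1*(-529) = 11/10 + 529 = 5301/10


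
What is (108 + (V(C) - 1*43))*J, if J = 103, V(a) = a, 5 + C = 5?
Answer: 6695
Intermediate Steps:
C = 0 (C = -5 + 5 = 0)
(108 + (V(C) - 1*43))*J = (108 + (0 - 1*43))*103 = (108 + (0 - 43))*103 = (108 - 43)*103 = 65*103 = 6695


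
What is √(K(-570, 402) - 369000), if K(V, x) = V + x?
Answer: 4*I*√23073 ≈ 607.59*I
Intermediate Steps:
√(K(-570, 402) - 369000) = √((-570 + 402) - 369000) = √(-168 - 369000) = √(-369168) = 4*I*√23073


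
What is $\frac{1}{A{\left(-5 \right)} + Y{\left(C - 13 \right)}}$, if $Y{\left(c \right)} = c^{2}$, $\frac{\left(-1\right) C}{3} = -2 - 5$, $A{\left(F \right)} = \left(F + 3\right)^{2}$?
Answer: $\frac{1}{68} \approx 0.014706$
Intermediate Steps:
$A{\left(F \right)} = \left(3 + F\right)^{2}$
$C = 21$ ($C = - 3 \left(-2 - 5\right) = \left(-3\right) \left(-7\right) = 21$)
$\frac{1}{A{\left(-5 \right)} + Y{\left(C - 13 \right)}} = \frac{1}{\left(3 - 5\right)^{2} + \left(21 - 13\right)^{2}} = \frac{1}{\left(-2\right)^{2} + \left(21 - 13\right)^{2}} = \frac{1}{4 + 8^{2}} = \frac{1}{4 + 64} = \frac{1}{68}$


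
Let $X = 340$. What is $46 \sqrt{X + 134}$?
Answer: $46 \sqrt{474} \approx 1001.5$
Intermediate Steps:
$46 \sqrt{X + 134} = 46 \sqrt{340 + 134} = 46 \sqrt{474}$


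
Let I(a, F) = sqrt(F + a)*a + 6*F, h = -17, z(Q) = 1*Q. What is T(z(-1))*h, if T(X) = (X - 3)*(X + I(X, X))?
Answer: -476 - 68*I*sqrt(2) ≈ -476.0 - 96.167*I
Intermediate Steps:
z(Q) = Q
I(a, F) = 6*F + a*sqrt(F + a) (I(a, F) = a*sqrt(F + a) + 6*F = 6*F + a*sqrt(F + a))
T(X) = (-3 + X)*(7*X + sqrt(2)*X**(3/2)) (T(X) = (X - 3)*(X + (6*X + X*sqrt(X + X))) = (-3 + X)*(X + (6*X + X*sqrt(2*X))) = (-3 + X)*(X + (6*X + X*(sqrt(2)*sqrt(X)))) = (-3 + X)*(X + (6*X + sqrt(2)*X**(3/2))) = (-3 + X)*(7*X + sqrt(2)*X**(3/2)))
T(z(-1))*h = (-21*(-1) + 7*(-1)**2 + sqrt(2)*(-1)**(5/2) - 3*sqrt(2)*(-1)**(3/2))*(-17) = (21 + 7*1 + sqrt(2)*I - 3*sqrt(2)*(-I))*(-17) = (21 + 7 + I*sqrt(2) + 3*I*sqrt(2))*(-17) = (28 + 4*I*sqrt(2))*(-17) = -476 - 68*I*sqrt(2)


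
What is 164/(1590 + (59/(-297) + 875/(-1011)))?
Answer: 8207298/79517501 ≈ 0.10321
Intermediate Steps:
164/(1590 + (59/(-297) + 875/(-1011))) = 164/(1590 + (59*(-1/297) + 875*(-1/1011))) = 164/(1590 + (-59/297 - 875/1011)) = 164/(1590 - 106508/100089) = 164/(159035002/100089) = (100089/159035002)*164 = 8207298/79517501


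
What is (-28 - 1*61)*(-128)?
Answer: 11392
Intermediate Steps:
(-28 - 1*61)*(-128) = (-28 - 61)*(-128) = -89*(-128) = 11392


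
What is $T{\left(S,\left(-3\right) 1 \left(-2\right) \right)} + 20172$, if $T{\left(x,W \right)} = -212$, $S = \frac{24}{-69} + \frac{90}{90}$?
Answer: $19960$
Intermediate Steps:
$S = \frac{15}{23}$ ($S = 24 \left(- \frac{1}{69}\right) + 90 \cdot \frac{1}{90} = - \frac{8}{23} + 1 = \frac{15}{23} \approx 0.65217$)
$T{\left(S,\left(-3\right) 1 \left(-2\right) \right)} + 20172 = -212 + 20172 = 19960$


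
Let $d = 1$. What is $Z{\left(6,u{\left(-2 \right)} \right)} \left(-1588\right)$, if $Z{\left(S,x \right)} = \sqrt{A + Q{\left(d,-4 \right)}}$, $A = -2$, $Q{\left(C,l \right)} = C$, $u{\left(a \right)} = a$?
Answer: $- 1588 i \approx - 1588.0 i$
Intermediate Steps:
$Z{\left(S,x \right)} = i$ ($Z{\left(S,x \right)} = \sqrt{-2 + 1} = \sqrt{-1} = i$)
$Z{\left(6,u{\left(-2 \right)} \right)} \left(-1588\right) = i \left(-1588\right) = - 1588 i$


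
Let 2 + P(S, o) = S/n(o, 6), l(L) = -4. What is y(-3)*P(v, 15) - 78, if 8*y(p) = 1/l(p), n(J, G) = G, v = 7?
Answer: -14971/192 ≈ -77.974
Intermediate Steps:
y(p) = -1/32 (y(p) = (1/8)/(-4) = (1/8)*(-1/4) = -1/32)
P(S, o) = -2 + S/6
y(-3)*P(v, 15) - 78 = -(-2 + (1/6)*7)/32 - 78 = -(-2 + 7/6)/32 - 78 = -1/32*(-5/6) - 78 = 5/192 - 78 = -14971/192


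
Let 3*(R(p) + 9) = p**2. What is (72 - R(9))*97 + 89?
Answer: 5327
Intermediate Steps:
R(p) = -9 + p**2/3
(72 - R(9))*97 + 89 = (72 - (-9 + (1/3)*9**2))*97 + 89 = (72 - (-9 + (1/3)*81))*97 + 89 = (72 - (-9 + 27))*97 + 89 = (72 - 1*18)*97 + 89 = (72 - 18)*97 + 89 = 54*97 + 89 = 5238 + 89 = 5327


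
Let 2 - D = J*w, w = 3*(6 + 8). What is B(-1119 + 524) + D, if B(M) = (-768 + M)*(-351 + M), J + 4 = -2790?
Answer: 1406748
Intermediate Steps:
w = 42 (w = 3*14 = 42)
J = -2794 (J = -4 - 2790 = -2794)
D = 117350 (D = 2 - (-2794)*42 = 2 - 1*(-117348) = 2 + 117348 = 117350)
B(-1119 + 524) + D = (269568 + (-1119 + 524)² - 1119*(-1119 + 524)) + 117350 = (269568 + (-595)² - 1119*(-595)) + 117350 = (269568 + 354025 + 665805) + 117350 = 1289398 + 117350 = 1406748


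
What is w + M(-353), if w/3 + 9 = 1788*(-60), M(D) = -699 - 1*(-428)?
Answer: -322138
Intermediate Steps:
M(D) = -271 (M(D) = -699 + 428 = -271)
w = -321867 (w = -27 + 3*(1788*(-60)) = -27 + 3*(-107280) = -27 - 321840 = -321867)
w + M(-353) = -321867 - 271 = -322138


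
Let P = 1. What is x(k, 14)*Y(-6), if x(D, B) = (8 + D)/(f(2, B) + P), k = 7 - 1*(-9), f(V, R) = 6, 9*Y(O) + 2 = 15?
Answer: 104/21 ≈ 4.9524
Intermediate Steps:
Y(O) = 13/9 (Y(O) = -2/9 + (⅑)*15 = -2/9 + 5/3 = 13/9)
k = 16 (k = 7 + 9 = 16)
x(D, B) = 8/7 + D/7 (x(D, B) = (8 + D)/(6 + 1) = (8 + D)/7 = (8 + D)*(⅐) = 8/7 + D/7)
x(k, 14)*Y(-6) = (8/7 + (⅐)*16)*(13/9) = (8/7 + 16/7)*(13/9) = (24/7)*(13/9) = 104/21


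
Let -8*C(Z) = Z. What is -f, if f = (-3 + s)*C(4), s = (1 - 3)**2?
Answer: 1/2 ≈ 0.50000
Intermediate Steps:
s = 4 (s = (-2)**2 = 4)
C(Z) = -Z/8
f = -1/2 (f = (-3 + 4)*(-1/8*4) = 1*(-1/2) = -1/2 ≈ -0.50000)
-f = -1*(-1/2) = 1/2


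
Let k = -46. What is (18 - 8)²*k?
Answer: -4600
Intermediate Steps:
(18 - 8)²*k = (18 - 8)²*(-46) = 10²*(-46) = 100*(-46) = -4600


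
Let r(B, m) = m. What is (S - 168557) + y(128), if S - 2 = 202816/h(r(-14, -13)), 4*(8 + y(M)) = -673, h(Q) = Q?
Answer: -9585289/52 ≈ -1.8433e+5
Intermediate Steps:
y(M) = -705/4 (y(M) = -8 + (¼)*(-673) = -8 - 673/4 = -705/4)
S = -202790/13 (S = 2 + 202816/(-13) = 2 + 202816*(-1/13) = 2 - 202816/13 = -202790/13 ≈ -15599.)
(S - 168557) + y(128) = (-202790/13 - 168557) - 705/4 = -2394031/13 - 705/4 = -9585289/52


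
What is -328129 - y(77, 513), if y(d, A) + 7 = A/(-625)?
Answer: -205075737/625 ≈ -3.2812e+5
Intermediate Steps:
y(d, A) = -7 - A/625 (y(d, A) = -7 + A/(-625) = -7 + A*(-1/625) = -7 - A/625)
-328129 - y(77, 513) = -328129 - (-7 - 1/625*513) = -328129 - (-7 - 513/625) = -328129 - 1*(-4888/625) = -328129 + 4888/625 = -205075737/625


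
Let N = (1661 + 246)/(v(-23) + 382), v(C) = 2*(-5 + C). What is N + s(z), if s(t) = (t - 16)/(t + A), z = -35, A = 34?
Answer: 18533/326 ≈ 56.850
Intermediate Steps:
v(C) = -10 + 2*C
N = 1907/326 (N = (1661 + 246)/((-10 + 2*(-23)) + 382) = 1907/((-10 - 46) + 382) = 1907/(-56 + 382) = 1907/326 ≈ 5.8497)
s(t) = (-16 + t)/(34 + t) (s(t) = (t - 16)/(t + 34) = (-16 + t)/(34 + t))
N + s(z) = 1907/326 + (-16 - 35)/(34 - 35) = 1907/326 - 51/(-1) = 1907/326 - 1*(-51) = 1907/326 + 51 = 18533/326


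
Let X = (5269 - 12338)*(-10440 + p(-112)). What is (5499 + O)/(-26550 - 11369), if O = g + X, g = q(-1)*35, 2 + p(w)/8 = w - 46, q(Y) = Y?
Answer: -82854144/37919 ≈ -2185.0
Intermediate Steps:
p(w) = -384 + 8*w (p(w) = -16 + 8*(w - 46) = -16 + 8*(-46 + w) = -16 + (-368 + 8*w) = -384 + 8*w)
X = 82848680 (X = (5269 - 12338)*(-10440 + (-384 + 8*(-112))) = -7069*(-10440 + (-384 - 896)) = -7069*(-10440 - 1280) = -7069*(-11720) = 82848680)
g = -35 (g = -1*35 = -35)
O = 82848645 (O = -35 + 82848680 = 82848645)
(5499 + O)/(-26550 - 11369) = (5499 + 82848645)/(-26550 - 11369) = 82854144/(-37919) = 82854144*(-1/37919) = -82854144/37919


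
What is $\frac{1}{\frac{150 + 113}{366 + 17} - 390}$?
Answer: $- \frac{383}{149107} \approx -0.0025686$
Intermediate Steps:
$\frac{1}{\frac{150 + 113}{366 + 17} - 390} = \frac{1}{\frac{263}{383} - 390} = \frac{1}{- \frac{149107}{383}} = - \frac{383}{149107}$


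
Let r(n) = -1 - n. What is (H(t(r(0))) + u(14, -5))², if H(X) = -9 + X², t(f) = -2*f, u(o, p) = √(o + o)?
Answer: 53 - 20*√7 ≈ 0.084974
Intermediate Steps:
u(o, p) = √2*√o (u(o, p) = √(2*o) = √2*√o)
(H(t(r(0))) + u(14, -5))² = ((-9 + (-2*(-1 - 1*0))²) + √2*√14)² = ((-9 + (-2*(-1 + 0))²) + 2*√7)² = ((-9 + (-2*(-1))²) + 2*√7)² = ((-9 + 2²) + 2*√7)² = ((-9 + 4) + 2*√7)² = (-5 + 2*√7)²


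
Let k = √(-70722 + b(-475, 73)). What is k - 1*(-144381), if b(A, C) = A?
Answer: 144381 + 7*I*√1453 ≈ 1.4438e+5 + 266.83*I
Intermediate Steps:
k = 7*I*√1453 (k = √(-70722 - 475) = √(-71197) = 7*I*√1453 ≈ 266.83*I)
k - 1*(-144381) = 7*I*√1453 - 1*(-144381) = 7*I*√1453 + 144381 = 144381 + 7*I*√1453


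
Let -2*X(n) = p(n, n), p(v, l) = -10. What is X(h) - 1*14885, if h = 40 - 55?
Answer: -14880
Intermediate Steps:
h = -15
X(n) = 5 (X(n) = -½*(-10) = 5)
X(h) - 1*14885 = 5 - 1*14885 = 5 - 14885 = -14880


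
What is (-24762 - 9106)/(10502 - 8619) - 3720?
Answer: -7038628/1883 ≈ -3738.0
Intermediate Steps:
(-24762 - 9106)/(10502 - 8619) - 3720 = -33868/1883 - 3720 = -7038628/1883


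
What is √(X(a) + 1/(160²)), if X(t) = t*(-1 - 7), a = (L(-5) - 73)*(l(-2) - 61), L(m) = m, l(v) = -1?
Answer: I*√990412799/160 ≈ 196.69*I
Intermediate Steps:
a = 4836 (a = (-5 - 73)*(-1 - 61) = -78*(-62) = 4836)
X(t) = -8*t (X(t) = t*(-8) = -8*t)
√(X(a) + 1/(160²)) = √(-8*4836 + 1/(160²)) = √(-38688 + 1/25600) = √(-990412799/25600) = I*√990412799/160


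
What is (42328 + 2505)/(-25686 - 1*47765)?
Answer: -44833/73451 ≈ -0.61038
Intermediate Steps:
(42328 + 2505)/(-25686 - 1*47765) = 44833/(-25686 - 47765) = 44833/(-73451) = 44833*(-1/73451) = -44833/73451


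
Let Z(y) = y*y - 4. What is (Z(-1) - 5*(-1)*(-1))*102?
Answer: -816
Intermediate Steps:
Z(y) = -4 + y**2 (Z(y) = y**2 - 4 = -4 + y**2)
(Z(-1) - 5*(-1)*(-1))*102 = ((-4 + (-1)**2) - 5*(-1)*(-1))*102 = ((-4 + 1) + 5*(-1))*102 = (-3 - 5)*102 = -8*102 = -816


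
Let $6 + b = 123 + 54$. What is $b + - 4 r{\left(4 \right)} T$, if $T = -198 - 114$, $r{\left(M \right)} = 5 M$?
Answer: $25131$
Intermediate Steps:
$T = -312$
$b = 171$ ($b = -6 + \left(123 + 54\right) = -6 + 177 = 171$)
$b + - 4 r{\left(4 \right)} T = 171 + - 4 \cdot 5 \cdot 4 \left(-312\right) = 171 + \left(-4\right) 20 \left(-312\right) = 171 - -24960 = 171 + 24960 = 25131$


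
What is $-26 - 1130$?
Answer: $-1156$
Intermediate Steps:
$-26 - 1130 = -1156$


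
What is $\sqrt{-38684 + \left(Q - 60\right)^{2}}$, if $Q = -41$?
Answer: $i \sqrt{28483} \approx 168.77 i$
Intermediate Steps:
$\sqrt{-38684 + \left(Q - 60\right)^{2}} = \sqrt{-38684 + \left(-41 - 60\right)^{2}} = \sqrt{-38684 + \left(-101\right)^{2}} = \sqrt{-38684 + 10201} = \sqrt{-28483} = i \sqrt{28483}$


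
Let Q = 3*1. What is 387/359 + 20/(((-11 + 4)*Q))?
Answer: 947/7539 ≈ 0.12561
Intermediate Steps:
Q = 3
387/359 + 20/(((-11 + 4)*Q)) = 387/359 + 20/(((-11 + 4)*3)) = 387*(1/359) + 20/((-7*3)) = 387/359 + 20/(-21) = 387/359 + 20*(-1/21) = 387/359 - 20/21 = 947/7539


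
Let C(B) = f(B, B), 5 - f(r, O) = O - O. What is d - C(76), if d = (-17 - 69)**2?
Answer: 7391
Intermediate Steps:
f(r, O) = 5 (f(r, O) = 5 - (O - O) = 5 - 1*0 = 5 + 0 = 5)
C(B) = 5
d = 7396 (d = (-86)**2 = 7396)
d - C(76) = 7396 - 1*5 = 7396 - 5 = 7391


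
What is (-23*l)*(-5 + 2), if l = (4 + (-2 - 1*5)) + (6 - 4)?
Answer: -69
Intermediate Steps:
l = -1 (l = (4 + (-2 - 5)) + 2 = (4 - 7) + 2 = -3 + 2 = -1)
(-23*l)*(-5 + 2) = (-23*(-1))*(-5 + 2) = 23*(-3) = -69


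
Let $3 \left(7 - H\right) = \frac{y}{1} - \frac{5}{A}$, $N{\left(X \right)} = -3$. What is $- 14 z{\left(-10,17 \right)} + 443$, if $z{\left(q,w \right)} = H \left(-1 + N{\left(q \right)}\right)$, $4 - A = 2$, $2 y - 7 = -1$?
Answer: $\frac{2477}{3} \approx 825.67$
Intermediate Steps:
$y = 3$ ($y = \frac{7}{2} + \frac{1}{2} \left(-1\right) = \frac{7}{2} - \frac{1}{2} = 3$)
$A = 2$ ($A = 4 - 2 = 2$)
$H = \frac{41}{6}$ ($H = 7 - \frac{\frac{3}{1} - \frac{5}{2}}{3} = 7 - \frac{3 \cdot 1 - \frac{5}{2}}{3} = 7 - \frac{3 - \frac{5}{2}}{3} = 7 - \frac{1}{6} = \frac{41}{6} \approx 6.8333$)
$z{\left(q,w \right)} = - \frac{82}{3}$ ($z{\left(q,w \right)} = \frac{41 \left(-1 - 3\right)}{6} = \frac{41}{6} \left(-4\right) = - \frac{82}{3}$)
$- 14 z{\left(-10,17 \right)} + 443 = \left(-14\right) \left(- \frac{82}{3}\right) + 443 = \frac{1148}{3} + 443 = \frac{2477}{3}$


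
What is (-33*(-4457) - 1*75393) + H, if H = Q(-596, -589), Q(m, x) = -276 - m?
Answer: 72008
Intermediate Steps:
H = 320 (H = -276 - 1*(-596) = -276 + 596 = 320)
(-33*(-4457) - 1*75393) + H = (-33*(-4457) - 1*75393) + 320 = (147081 - 75393) + 320 = 71688 + 320 = 72008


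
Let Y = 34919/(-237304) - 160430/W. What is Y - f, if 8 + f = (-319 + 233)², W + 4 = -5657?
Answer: -9887003246011/1343377944 ≈ -7359.8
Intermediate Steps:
W = -5661 (W = -4 - 5657 = -5661)
Y = 37873004261/1343377944 (Y = 34919/(-237304) - 160430/(-5661) = 34919*(-1/237304) - 160430*(-1/5661) = -34919/237304 + 160430/5661 = 37873004261/1343377944 ≈ 28.192)
f = 7388 (f = -8 + (-319 + 233)² = -8 + (-86)² = -8 + 7396 = 7388)
Y - f = 37873004261/1343377944 - 1*7388 = 37873004261/1343377944 - 7388 = -9887003246011/1343377944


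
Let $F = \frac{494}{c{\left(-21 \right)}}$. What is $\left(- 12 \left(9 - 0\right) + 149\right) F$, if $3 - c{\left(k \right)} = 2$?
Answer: $20254$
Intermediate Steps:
$c{\left(k \right)} = 1$ ($c{\left(k \right)} = 3 - 2 = 1$)
$F = 494$ ($F = \frac{494}{1} = 494 \cdot 1 = 494$)
$\left(- 12 \left(9 - 0\right) + 149\right) F = \left(- 12 \left(9 - 0\right) + 149\right) 494 = \left(- 12 \left(9 + 0\right) + 149\right) 494 = \left(\left(-12\right) 9 + 149\right) 494 = \left(-108 + 149\right) 494 = 41 \cdot 494 = 20254$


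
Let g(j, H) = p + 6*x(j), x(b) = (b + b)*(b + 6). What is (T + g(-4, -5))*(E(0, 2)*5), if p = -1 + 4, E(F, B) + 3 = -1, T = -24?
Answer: 2340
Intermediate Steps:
E(F, B) = -4 (E(F, B) = -3 - 1 = -4)
x(b) = 2*b*(6 + b) (x(b) = (2*b)*(6 + b) = 2*b*(6 + b))
p = 3
g(j, H) = 3 + 12*j*(6 + j) (g(j, H) = 3 + 6*(2*j*(6 + j)) = 3 + 12*j*(6 + j))
(T + g(-4, -5))*(E(0, 2)*5) = (-24 + (3 + 12*(-4)*(6 - 4)))*(-4*5) = (-24 + (3 + 12*(-4)*2))*(-20) = (-24 + (3 - 96))*(-20) = (-24 - 93)*(-20) = -117*(-20) = 2340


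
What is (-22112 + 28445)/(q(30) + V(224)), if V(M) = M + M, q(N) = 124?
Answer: 6333/572 ≈ 11.072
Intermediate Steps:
V(M) = 2*M
(-22112 + 28445)/(q(30) + V(224)) = (-22112 + 28445)/(124 + 2*224) = 6333/(124 + 448) = 6333/572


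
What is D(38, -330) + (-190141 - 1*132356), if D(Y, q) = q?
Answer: -322827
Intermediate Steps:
D(38, -330) + (-190141 - 1*132356) = -330 + (-190141 - 1*132356) = -330 + (-190141 - 132356) = -330 - 322497 = -322827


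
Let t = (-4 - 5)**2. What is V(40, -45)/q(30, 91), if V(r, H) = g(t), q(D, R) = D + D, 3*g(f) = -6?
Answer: -1/30 ≈ -0.033333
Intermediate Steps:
t = 81 (t = (-9)**2 = 81)
g(f) = -2 (g(f) = (1/3)*(-6) = -2)
q(D, R) = 2*D
V(r, H) = -2
V(40, -45)/q(30, 91) = -2/(2*30) = -2/60 = -2*1/60 = -1/30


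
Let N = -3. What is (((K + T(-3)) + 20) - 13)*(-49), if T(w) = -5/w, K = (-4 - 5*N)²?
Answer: -19061/3 ≈ -6353.7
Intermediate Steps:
K = 121 (K = (-4 - 5*(-3))² = (-4 + 15)² = 11² = 121)
(((K + T(-3)) + 20) - 13)*(-49) = (((121 - 5/(-3)) + 20) - 13)*(-49) = (((121 - 5*(-⅓)) + 20) - 13)*(-49) = (((121 + 5/3) + 20) - 13)*(-49) = ((368/3 + 20) - 13)*(-49) = (428/3 - 13)*(-49) = (389/3)*(-49) = -19061/3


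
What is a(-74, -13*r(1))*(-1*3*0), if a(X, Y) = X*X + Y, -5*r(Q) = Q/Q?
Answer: 0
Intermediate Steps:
r(Q) = -1/5 (r(Q) = -Q/(5*Q) = -1/5*1 = -1/5)
a(X, Y) = Y + X**2 (a(X, Y) = X**2 + Y = Y + X**2)
a(-74, -13*r(1))*(-1*3*0) = (-13*(-1/5) + (-74)**2)*(-1*3*0) = (13/5 + 5476)*(-3*0) = (27393/5)*0 = 0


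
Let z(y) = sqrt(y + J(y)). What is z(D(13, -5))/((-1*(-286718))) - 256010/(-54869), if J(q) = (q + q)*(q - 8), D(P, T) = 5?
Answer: 256010/54869 + 5*I/286718 ≈ 4.6658 + 1.7439e-5*I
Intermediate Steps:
J(q) = 2*q*(-8 + q) (J(q) = (2*q)*(-8 + q) = 2*q*(-8 + q))
z(y) = sqrt(y + 2*y*(-8 + y))
z(D(13, -5))/((-1*(-286718))) - 256010/(-54869) = sqrt(5*(-15 + 2*5))/((-1*(-286718))) - 256010/(-54869) = sqrt(5*(-15 + 10))/286718 - 256010*(-1/54869) = sqrt(5*(-5))*(1/286718) + 256010/54869 = sqrt(-25)*(1/286718) + 256010/54869 = (5*I)*(1/286718) + 256010/54869 = 5*I/286718 + 256010/54869 = 256010/54869 + 5*I/286718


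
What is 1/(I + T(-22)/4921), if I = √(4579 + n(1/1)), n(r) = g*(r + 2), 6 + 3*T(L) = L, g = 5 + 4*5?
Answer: 4218/10350219079 + 4447881*√4654/20700438158 ≈ 0.014659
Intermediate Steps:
g = 25 (g = 5 + 20 = 25)
T(L) = -2 + L/3
n(r) = 50 + 25*r (n(r) = 25*(r + 2) = 25*(2 + r) = 50 + 25*r)
I = √4654 (I = √(4579 + (50 + 25/1)) = √(4579 + (50 + 25*1)) = √(4579 + (50 + 25)) = √(4579 + 75) = √4654 ≈ 68.220)
1/(I + T(-22)/4921) = 1/(√4654 + (-2 + (⅓)*(-22))/4921) = 1/(√4654 + (-2 - 22/3)*(1/4921)) = 1/(√4654 - 28/3*1/4921) = 1/(√4654 - 4/2109) = 1/(-4/2109 + √4654)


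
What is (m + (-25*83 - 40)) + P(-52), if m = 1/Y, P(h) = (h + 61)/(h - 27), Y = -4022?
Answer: -672052147/317738 ≈ -2115.1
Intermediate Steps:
P(h) = (61 + h)/(-27 + h)
m = -1/4022 (m = 1/(-4022) = -1/4022 ≈ -0.00024863)
(m + (-25*83 - 40)) + P(-52) = (-1/4022 + (-25*83 - 40)) + (61 - 52)/(-27 - 52) = (-1/4022 + (-2075 - 40)) + 9/(-79) = (-1/4022 - 2115) - 1/79*9 = -8506531/4022 - 9/79 = -672052147/317738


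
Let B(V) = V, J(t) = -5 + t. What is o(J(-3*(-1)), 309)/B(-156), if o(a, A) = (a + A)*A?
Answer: -31621/52 ≈ -608.10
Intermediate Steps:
o(a, A) = A*(A + a) (o(a, A) = (A + a)*A = A*(A + a))
o(J(-3*(-1)), 309)/B(-156) = (309*(309 + (-5 - 3*(-1))))/(-156) = (309*(309 + (-5 + 3)))*(-1/156) = (309*(309 - 2))*(-1/156) = (309*307)*(-1/156) = 94863*(-1/156) = -31621/52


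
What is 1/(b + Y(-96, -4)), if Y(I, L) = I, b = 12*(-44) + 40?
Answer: -1/584 ≈ -0.0017123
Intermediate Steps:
b = -488 (b = -528 + 40 = -488)
1/(b + Y(-96, -4)) = 1/(-488 - 96) = 1/(-584) = -1/584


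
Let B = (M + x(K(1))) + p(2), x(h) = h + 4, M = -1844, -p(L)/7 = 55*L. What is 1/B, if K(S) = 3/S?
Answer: -1/2607 ≈ -0.00038358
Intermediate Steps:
p(L) = -385*L
x(h) = 4 + h
B = -2607 (B = (-1844 + (4 + 3/1)) - 385*2 = (-1844 + (4 + 3*1)) - 770 = (-1844 + (4 + 3)) - 770 = (-1844 + 7) - 770 = -1837 - 770 = -2607)
1/B = 1/(-2607) = -1/2607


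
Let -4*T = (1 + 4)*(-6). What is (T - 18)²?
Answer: 441/4 ≈ 110.25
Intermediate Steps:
T = 15/2 (T = -(1 + 4)*(-6)/4 = -5*(-6)/4 = -¼*(-30) = 15/2 ≈ 7.5000)
(T - 18)² = (15/2 - 18)² = (-21/2)² = 441/4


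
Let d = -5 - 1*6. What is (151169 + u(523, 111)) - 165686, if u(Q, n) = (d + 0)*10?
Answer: -14627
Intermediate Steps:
d = -11 (d = -5 - 6 = -11)
u(Q, n) = -110 (u(Q, n) = (-11 + 0)*10 = -11*10 = -110)
(151169 + u(523, 111)) - 165686 = (151169 - 110) - 165686 = 151059 - 165686 = -14627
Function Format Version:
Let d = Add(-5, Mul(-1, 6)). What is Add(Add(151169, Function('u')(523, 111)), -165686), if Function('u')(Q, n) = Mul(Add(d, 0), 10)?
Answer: -14627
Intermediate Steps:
d = -11 (d = Add(-5, -6) = -11)
Function('u')(Q, n) = -110 (Function('u')(Q, n) = Mul(Add(-11, 0), 10) = Mul(-11, 10) = -110)
Add(Add(151169, Function('u')(523, 111)), -165686) = Add(Add(151169, -110), -165686) = Add(151059, -165686) = -14627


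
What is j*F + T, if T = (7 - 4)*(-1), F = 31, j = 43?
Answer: 1330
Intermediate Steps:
T = -3 (T = 3*(-1) = -3)
j*F + T = 43*31 - 3 = 1333 - 3 = 1330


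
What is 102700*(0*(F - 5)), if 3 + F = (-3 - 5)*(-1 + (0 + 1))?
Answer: 0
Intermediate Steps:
F = -3 (F = -3 + (-3 - 5)*(-1 + (0 + 1)) = -3 - 8*(-1 + 1) = -3 - 8*0 = -3 + 0 = -3)
102700*(0*(F - 5)) = 102700*(0*(-3 - 5)) = 102700*(0*(-8)) = 102700*0 = 0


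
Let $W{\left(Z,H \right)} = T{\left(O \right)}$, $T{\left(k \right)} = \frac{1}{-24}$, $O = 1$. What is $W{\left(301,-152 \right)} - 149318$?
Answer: $- \frac{3583633}{24} \approx -1.4932 \cdot 10^{5}$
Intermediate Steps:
$T{\left(k \right)} = - \frac{1}{24}$
$W{\left(Z,H \right)} = - \frac{1}{24}$
$W{\left(301,-152 \right)} - 149318 = - \frac{1}{24} - 149318 = - \frac{3583633}{24}$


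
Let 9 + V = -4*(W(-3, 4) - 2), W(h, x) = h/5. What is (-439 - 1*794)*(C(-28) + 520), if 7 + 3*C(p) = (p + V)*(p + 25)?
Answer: -3355404/5 ≈ -6.7108e+5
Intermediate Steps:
W(h, x) = h/5 (W(h, x) = h*(1/5) = h/5)
V = 7/5 (V = -9 - 4*((1/5)*(-3) - 2) = -9 - 4*(-3/5 - 2) = -9 - 4*(-13/5) = -9 + 52/5 = 7/5 ≈ 1.4000)
C(p) = -7/3 + (25 + p)*(7/5 + p)/3 (C(p) = -7/3 + ((p + 7/5)*(p + 25))/3 = -7/3 + ((7/5 + p)*(25 + p))/3 = -7/3 + ((25 + p)*(7/5 + p))/3 = -7/3 + (25 + p)*(7/5 + p)/3)
(-439 - 1*794)*(C(-28) + 520) = (-439 - 1*794)*((28/3 + (1/3)*(-28)**2 + (44/5)*(-28)) + 520) = (-439 - 794)*((28/3 + (1/3)*784 - 1232/5) + 520) = -1233*((28/3 + 784/3 - 1232/5) + 520) = -1233*(364/15 + 520) = -1233*8164/15 = -3355404/5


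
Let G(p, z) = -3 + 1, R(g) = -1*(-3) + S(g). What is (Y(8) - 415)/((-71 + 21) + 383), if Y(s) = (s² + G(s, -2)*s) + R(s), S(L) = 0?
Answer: -364/333 ≈ -1.0931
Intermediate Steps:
R(g) = 3 (R(g) = -1*(-3) + 0 = 3 + 0 = 3)
G(p, z) = -2
Y(s) = 3 + s² - 2*s (Y(s) = (s² - 2*s) + 3 = 3 + s² - 2*s)
(Y(8) - 415)/((-71 + 21) + 383) = ((3 + 8² - 2*8) - 415)/((-71 + 21) + 383) = ((3 + 64 - 16) - 415)/(-50 + 383) = (51 - 415)/333 = -364*1/333 = -364/333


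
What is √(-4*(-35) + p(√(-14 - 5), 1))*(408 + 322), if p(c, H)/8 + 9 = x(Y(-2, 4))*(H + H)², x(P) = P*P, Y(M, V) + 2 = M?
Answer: 1460*√145 ≈ 17581.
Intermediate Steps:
Y(M, V) = -2 + M
x(P) = P²
p(c, H) = -72 + 512*H² (p(c, H) = -72 + 8*((-2 - 2)²*(H + H)²) = -72 + 8*((-4)²*(2*H)²) = -72 + 8*(16*(4*H²)) = -72 + 8*(64*H²) = -72 + 512*H²)
√(-4*(-35) + p(√(-14 - 5), 1))*(408 + 322) = √(-4*(-35) + (-72 + 512*1²))*(408 + 322) = √(140 + (-72 + 512*1))*730 = √(140 + (-72 + 512))*730 = √(140 + 440)*730 = √580*730 = (2*√145)*730 = 1460*√145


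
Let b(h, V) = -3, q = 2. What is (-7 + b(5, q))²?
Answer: 100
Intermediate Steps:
(-7 + b(5, q))² = (-7 - 3)² = (-10)² = 100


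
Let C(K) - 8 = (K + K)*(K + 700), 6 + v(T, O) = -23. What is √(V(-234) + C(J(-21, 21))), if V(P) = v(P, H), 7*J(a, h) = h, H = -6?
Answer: √4197 ≈ 64.784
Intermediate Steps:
v(T, O) = -29 (v(T, O) = -6 - 23 = -29)
J(a, h) = h/7
V(P) = -29
C(K) = 8 + 2*K*(700 + K) (C(K) = 8 + (K + K)*(K + 700) = 8 + (2*K)*(700 + K) = 8 + 2*K*(700 + K))
√(V(-234) + C(J(-21, 21))) = √(-29 + (8 + 2*((⅐)*21)² + 1400*((⅐)*21))) = √(-29 + (8 + 2*3² + 1400*3)) = √(-29 + (8 + 2*9 + 4200)) = √(-29 + (8 + 18 + 4200)) = √(-29 + 4226) = √4197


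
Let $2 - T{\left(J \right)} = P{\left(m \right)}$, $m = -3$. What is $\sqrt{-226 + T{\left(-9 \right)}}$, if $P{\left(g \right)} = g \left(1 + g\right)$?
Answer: $i \sqrt{230} \approx 15.166 i$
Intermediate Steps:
$T{\left(J \right)} = -4$ ($T{\left(J \right)} = 2 - - 3 \left(1 - 3\right) = 2 - \left(-3\right) \left(-2\right) = 2 - 6 = -4$)
$\sqrt{-226 + T{\left(-9 \right)}} = \sqrt{-226 - 4} = \sqrt{-230} = i \sqrt{230}$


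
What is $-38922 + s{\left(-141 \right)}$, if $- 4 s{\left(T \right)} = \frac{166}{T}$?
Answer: $- \frac{10975921}{282} \approx -38922.0$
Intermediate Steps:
$s{\left(T \right)} = - \frac{83}{2 T}$ ($s{\left(T \right)} = - \frac{166 \frac{1}{T}}{4} = - \frac{83}{2 T}$)
$-38922 + s{\left(-141 \right)} = -38922 - \frac{83}{2 \left(-141\right)} = -38922 - - \frac{83}{282} = -38922 + \frac{83}{282} = - \frac{10975921}{282}$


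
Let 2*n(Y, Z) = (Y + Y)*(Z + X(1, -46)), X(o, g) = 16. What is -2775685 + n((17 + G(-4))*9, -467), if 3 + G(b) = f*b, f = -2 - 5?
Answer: -2946163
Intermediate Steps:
f = -7
G(b) = -3 - 7*b
n(Y, Z) = Y*(16 + Z) (n(Y, Z) = ((Y + Y)*(Z + 16))/2 = ((2*Y)*(16 + Z))/2 = (2*Y*(16 + Z))/2 = Y*(16 + Z))
-2775685 + n((17 + G(-4))*9, -467) = -2775685 + ((17 + (-3 - 7*(-4)))*9)*(16 - 467) = -2775685 + ((17 + (-3 + 28))*9)*(-451) = -2775685 + ((17 + 25)*9)*(-451) = -2775685 + (42*9)*(-451) = -2775685 + 378*(-451) = -2775685 - 170478 = -2946163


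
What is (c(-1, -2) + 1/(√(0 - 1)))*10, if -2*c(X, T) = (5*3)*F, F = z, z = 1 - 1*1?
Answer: -10*I ≈ -10.0*I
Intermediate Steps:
z = 0 (z = 1 - 1 = 0)
F = 0
c(X, T) = 0 (c(X, T) = -5*3*0/2 = -15*0/2 = -½*0 = 0)
(c(-1, -2) + 1/(√(0 - 1)))*10 = (0 + 1/(√(0 - 1)))*10 = (0 + 1/(√(-1)))*10 = (0 + 1/I)*10 = (0 - I)*10 = -I*10 = -10*I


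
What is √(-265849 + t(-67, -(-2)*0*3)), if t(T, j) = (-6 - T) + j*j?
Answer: 6*I*√7383 ≈ 515.55*I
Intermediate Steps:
t(T, j) = -6 + j² - T (t(T, j) = (-6 - T) + j² = -6 + j² - T)
√(-265849 + t(-67, -(-2)*0*3)) = √(-265849 + (-6 + (-(-2)*0*3)² - 1*(-67))) = √(-265849 + (-6 + (-2*0*3)² + 67)) = √(-265849 + (-6 + (0*3)² + 67)) = √(-265849 + (-6 + 0² + 67)) = √(-265849 + (-6 + 0 + 67)) = √(-265849 + 61) = √(-265788) = 6*I*√7383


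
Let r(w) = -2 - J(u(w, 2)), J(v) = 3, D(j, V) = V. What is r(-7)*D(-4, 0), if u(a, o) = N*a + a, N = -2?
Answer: 0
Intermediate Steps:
u(a, o) = -a (u(a, o) = -2*a + a = -a)
r(w) = -5 (r(w) = -2 - 1*3 = -2 - 3 = -5)
r(-7)*D(-4, 0) = -5*0 = 0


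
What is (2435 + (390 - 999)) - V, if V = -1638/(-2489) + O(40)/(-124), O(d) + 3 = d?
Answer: 563458317/308636 ≈ 1825.6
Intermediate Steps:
O(d) = -3 + d
V = 111019/308636 (V = -1638/(-2489) + (-3 + 40)/(-124) = -1638*(-1/2489) + 37*(-1/124) = 1638/2489 - 37/124 = 111019/308636 ≈ 0.35971)
(2435 + (390 - 999)) - V = (2435 + (390 - 999)) - 1*111019/308636 = (2435 - 609) - 111019/308636 = 1826 - 111019/308636 = 563458317/308636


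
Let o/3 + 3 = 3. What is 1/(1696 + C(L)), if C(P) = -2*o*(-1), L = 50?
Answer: 1/1696 ≈ 0.00058962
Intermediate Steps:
o = 0 (o = -9 + 3*3 = -9 + 9 = 0)
C(P) = 0 (C(P) = -2*0*(-1) = 0*(-1) = 0)
1/(1696 + C(L)) = 1/(1696 + 0) = 1/1696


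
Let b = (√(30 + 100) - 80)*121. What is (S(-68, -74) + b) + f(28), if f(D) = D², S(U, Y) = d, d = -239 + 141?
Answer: -8994 + 121*√130 ≈ -7614.4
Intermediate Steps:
d = -98
S(U, Y) = -98
b = -9680 + 121*√130 (b = (√130 - 80)*121 = (-80 + √130)*121 = -9680 + 121*√130 ≈ -8300.4)
(S(-68, -74) + b) + f(28) = (-98 + (-9680 + 121*√130)) + 28² = (-9778 + 121*√130) + 784 = -8994 + 121*√130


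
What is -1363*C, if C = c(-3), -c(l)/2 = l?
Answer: -8178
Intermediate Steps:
c(l) = -2*l
C = 6 (C = -2*(-3) = 6)
-1363*C = -1363*6 = -8178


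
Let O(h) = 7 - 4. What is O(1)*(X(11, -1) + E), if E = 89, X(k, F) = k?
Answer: 300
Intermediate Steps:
O(h) = 3
O(1)*(X(11, -1) + E) = 3*(11 + 89) = 3*100 = 300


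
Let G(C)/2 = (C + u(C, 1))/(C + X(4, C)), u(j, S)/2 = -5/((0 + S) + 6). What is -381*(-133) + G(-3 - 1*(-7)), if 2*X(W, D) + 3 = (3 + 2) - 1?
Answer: 354719/7 ≈ 50674.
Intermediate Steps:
u(j, S) = -10/(6 + S) (u(j, S) = 2*(-5/((0 + S) + 6)) = 2*(-5/(S + 6)) = 2*(-5/(6 + S)) = -10/(6 + S))
X(W, D) = 1/2 (X(W, D) = -3/2 + ((3 + 2) - 1)/2 = -3/2 + (5 - 1)/2 = -3/2 + (1/2)*4 = -3/2 + 2 = 1/2)
G(C) = 2*(-10/7 + C)/(1/2 + C) (G(C) = 2*((C - 10/(6 + 1))/(C + 1/2)) = 2*((C - 10/7)/(1/2 + C)) = 2*((-10/7 + C)/(1/2 + C)) = 2*(-10/7 + C)/(1/2 + C))
-381*(-133) + G(-3 - 1*(-7)) = -381*(-133) + 4*(-10 + 7*(-3 - 1*(-7)))/(7*(1 + 2*(-3 - 1*(-7)))) = 50673 + 4*(-10 + 7*(-3 + 7))/(7*(1 + 2*(-3 + 7))) = 50673 + 4*(-10 + 7*4)/(7*(1 + 2*4)) = 50673 + 4*(-10 + 28)/(7*(1 + 8)) = 50673 + (4/7)*18/9 = 50673 + (4/7)*(1/9)*18 = 50673 + 8/7 = 354719/7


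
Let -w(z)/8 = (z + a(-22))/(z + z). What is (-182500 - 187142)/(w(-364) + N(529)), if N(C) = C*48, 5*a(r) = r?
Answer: -28031185/1925253 ≈ -14.560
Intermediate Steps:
a(r) = r/5
N(C) = 48*C
w(z) = -4*(-22/5 + z)/z (w(z) = -8*(z + (⅕)*(-22))/(z + z) = -8*(z - 22/5)/(2*z) = -8*(-22/5 + z)*1/(2*z) = -4*(-22/5 + z)/z)
(-182500 - 187142)/(w(-364) + N(529)) = (-182500 - 187142)/((-4 + (88/5)/(-364)) + 48*529) = -369642/((-4 + (88/5)*(-1/364)) + 25392) = -369642/((-4 - 22/455) + 25392) = -369642/(-1842/455 + 25392) = -369642/11551518/455 = -369642*455/11551518 = -28031185/1925253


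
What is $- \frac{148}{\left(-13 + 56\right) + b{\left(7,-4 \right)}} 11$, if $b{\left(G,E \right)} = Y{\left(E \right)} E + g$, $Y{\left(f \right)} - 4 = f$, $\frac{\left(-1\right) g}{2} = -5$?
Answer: $- \frac{1628}{53} \approx -30.717$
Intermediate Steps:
$g = 10$ ($g = \left(-2\right) \left(-5\right) = 10$)
$Y{\left(f \right)} = 4 + f$
$b{\left(G,E \right)} = 10 + E \left(4 + E\right)$ ($b{\left(G,E \right)} = \left(4 + E\right) E + 10 = E \left(4 + E\right) + 10 = 10 + E \left(4 + E\right)$)
$- \frac{148}{\left(-13 + 56\right) + b{\left(7,-4 \right)}} 11 = - \frac{148}{\left(-13 + 56\right) + \left(10 - 4 \left(4 - 4\right)\right)} 11 = - \frac{148}{43 + \left(10 - 0\right)} 11 = - \frac{148}{43 + \left(10 + 0\right)} 11 = - \frac{148}{43 + 10} \cdot 11 = - \frac{148}{53} \cdot 11 = \left(-148\right) \frac{1}{53} \cdot 11 = \left(- \frac{148}{53}\right) 11 = - \frac{1628}{53}$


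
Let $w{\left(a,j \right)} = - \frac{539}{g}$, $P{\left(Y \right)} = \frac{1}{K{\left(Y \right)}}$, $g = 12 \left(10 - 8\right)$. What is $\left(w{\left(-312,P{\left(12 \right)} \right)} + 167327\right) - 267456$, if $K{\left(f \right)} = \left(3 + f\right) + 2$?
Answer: $- \frac{2403635}{24} \approx -1.0015 \cdot 10^{5}$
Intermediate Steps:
$g = 24$ ($g = 12 \cdot 2 = 24$)
$K{\left(f \right)} = 5 + f$
$P{\left(Y \right)} = \frac{1}{5 + Y}$
$w{\left(a,j \right)} = - \frac{539}{24}$
$\left(w{\left(-312,P{\left(12 \right)} \right)} + 167327\right) - 267456 = \left(- \frac{539}{24} + 167327\right) - 267456 = \frac{4015309}{24} - 267456 = - \frac{2403635}{24}$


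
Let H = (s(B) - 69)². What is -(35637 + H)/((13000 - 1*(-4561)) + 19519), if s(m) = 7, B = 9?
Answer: -39481/37080 ≈ -1.0648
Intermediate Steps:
H = 3844 (H = (7 - 69)² = (-62)² = 3844)
-(35637 + H)/((13000 - 1*(-4561)) + 19519) = -(35637 + 3844)/((13000 - 1*(-4561)) + 19519) = -39481/((13000 + 4561) + 19519) = -39481/(17561 + 19519) = -39481/37080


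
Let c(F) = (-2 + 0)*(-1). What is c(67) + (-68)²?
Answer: 4626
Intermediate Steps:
c(F) = 2 (c(F) = -2*(-1) = 2)
c(67) + (-68)² = 2 + (-68)² = 2 + 4624 = 4626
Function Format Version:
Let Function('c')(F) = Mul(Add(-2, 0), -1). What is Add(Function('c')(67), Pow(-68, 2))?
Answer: 4626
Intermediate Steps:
Function('c')(F) = 2 (Function('c')(F) = Mul(-2, -1) = 2)
Add(Function('c')(67), Pow(-68, 2)) = Add(2, Pow(-68, 2)) = Add(2, 4624) = 4626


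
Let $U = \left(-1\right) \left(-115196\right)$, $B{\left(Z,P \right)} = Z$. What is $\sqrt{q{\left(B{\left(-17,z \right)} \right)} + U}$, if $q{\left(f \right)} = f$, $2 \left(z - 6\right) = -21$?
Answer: $\sqrt{115179} \approx 339.38$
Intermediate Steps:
$z = - \frac{9}{2}$ ($z = 6 + \frac{1}{2} \left(-21\right) = 6 - \frac{21}{2} = - \frac{9}{2} \approx -4.5$)
$U = 115196$
$\sqrt{q{\left(B{\left(-17,z \right)} \right)} + U} = \sqrt{-17 + 115196} = \sqrt{115179}$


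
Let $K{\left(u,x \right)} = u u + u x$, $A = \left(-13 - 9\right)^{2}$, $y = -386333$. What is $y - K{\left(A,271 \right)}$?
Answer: $-751753$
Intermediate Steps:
$A = 484$ ($A = \left(-22\right)^{2} = 484$)
$K{\left(u,x \right)} = u^{2} + u x$
$y - K{\left(A,271 \right)} = -386333 - 484 \left(484 + 271\right) = -386333 - 484 \cdot 755 = -386333 - 365420 = -751753$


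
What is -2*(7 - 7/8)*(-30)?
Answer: 735/2 ≈ 367.50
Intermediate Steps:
-2*(7 - 7/8)*(-30) = -2*49/8*(-30) = -49/4*(-30) = 735/2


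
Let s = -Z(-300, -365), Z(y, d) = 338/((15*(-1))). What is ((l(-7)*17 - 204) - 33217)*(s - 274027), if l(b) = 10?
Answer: 136663837817/15 ≈ 9.1109e+9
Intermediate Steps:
Z(y, d) = -338/15 (Z(y, d) = 338/(-15) = 338*(-1/15) = -338/15)
s = 338/15 (s = -1*(-338/15) = 338/15 ≈ 22.533)
((l(-7)*17 - 204) - 33217)*(s - 274027) = ((10*17 - 204) - 33217)*(338/15 - 274027) = ((170 - 204) - 33217)*(-4110067/15) = (-34 - 33217)*(-4110067/15) = -33251*(-4110067/15) = 136663837817/15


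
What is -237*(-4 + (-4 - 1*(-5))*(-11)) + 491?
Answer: 4046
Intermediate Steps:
-237*(-4 + (-4 - 1*(-5))*(-11)) + 491 = -237*(-4 + (-4 + 5)*(-11)) + 491 = -237*(-4 + 1*(-11)) + 491 = -237*(-4 - 11) + 491 = -237*(-15) + 491 = 3555 + 491 = 4046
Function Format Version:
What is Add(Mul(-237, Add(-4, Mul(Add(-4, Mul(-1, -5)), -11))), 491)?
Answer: 4046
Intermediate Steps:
Add(Mul(-237, Add(-4, Mul(Add(-4, Mul(-1, -5)), -11))), 491) = Add(Mul(-237, Add(-4, Mul(Add(-4, 5), -11))), 491) = Add(Mul(-237, Add(-4, Mul(1, -11))), 491) = Add(Mul(-237, Add(-4, -11)), 491) = Add(Mul(-237, -15), 491) = Add(3555, 491) = 4046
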